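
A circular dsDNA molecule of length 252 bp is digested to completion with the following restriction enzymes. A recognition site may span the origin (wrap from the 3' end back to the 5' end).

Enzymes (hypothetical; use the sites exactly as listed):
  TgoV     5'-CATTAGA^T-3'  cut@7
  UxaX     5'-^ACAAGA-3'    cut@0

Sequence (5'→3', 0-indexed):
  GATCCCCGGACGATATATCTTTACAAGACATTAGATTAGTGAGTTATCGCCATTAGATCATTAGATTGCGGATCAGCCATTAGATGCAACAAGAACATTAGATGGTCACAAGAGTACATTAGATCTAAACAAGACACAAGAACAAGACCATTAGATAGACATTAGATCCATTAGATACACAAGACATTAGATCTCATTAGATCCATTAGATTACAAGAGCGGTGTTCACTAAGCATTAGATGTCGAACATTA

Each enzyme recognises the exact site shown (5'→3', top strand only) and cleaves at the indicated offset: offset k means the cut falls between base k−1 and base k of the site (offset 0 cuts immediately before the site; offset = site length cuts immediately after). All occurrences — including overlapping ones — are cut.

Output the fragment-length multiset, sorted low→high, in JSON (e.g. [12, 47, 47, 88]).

[2,3,4,5,5,6,7,8,9,9,10,11,13,13,14,14,14,16,19,20,22,28]

Site scan:
  TgoV CATTAGAT/7: at [28, 50, 58, 77, 95, 116, 148, 159, 168, 184, 194, 203, 233, 247] ⇒ [2, 35, 57, 65, 84, 102, 123, 155, 166, 175, 191, 201, 210, 240]
  UxaX ACAAGA/0: at [22, 88, 107, 128, 135, 141, 178, 212] ⇒ [22, 88, 107, 128, 135, 141, 178, 212]

Pooled cuts: [2, 22, 35, 57, 65, 84, 88, 102, 107, 123, 128, 135, 141, 155, 166, 175, 178, 191, 201, 210, 212, 240]

Fragments:
  2→22: 20 bp
  22→35: 13 bp
  35→57: 22 bp
  57→65: 8 bp
  65→84: 19 bp
  84→88: 4 bp
  88→102: 14 bp
  102→107: 5 bp
  107→123: 16 bp
  123→128: 5 bp
  128→135: 7 bp
  135→141: 6 bp
  141→155: 14 bp
  155→166: 11 bp
  166→175: 9 bp
  175→178: 3 bp
  178→191: 13 bp
  191→201: 10 bp
  201→210: 9 bp
  210→212: 2 bp
  212→240: 28 bp
  240→2 (wrap): 252-240+2 = 14 bp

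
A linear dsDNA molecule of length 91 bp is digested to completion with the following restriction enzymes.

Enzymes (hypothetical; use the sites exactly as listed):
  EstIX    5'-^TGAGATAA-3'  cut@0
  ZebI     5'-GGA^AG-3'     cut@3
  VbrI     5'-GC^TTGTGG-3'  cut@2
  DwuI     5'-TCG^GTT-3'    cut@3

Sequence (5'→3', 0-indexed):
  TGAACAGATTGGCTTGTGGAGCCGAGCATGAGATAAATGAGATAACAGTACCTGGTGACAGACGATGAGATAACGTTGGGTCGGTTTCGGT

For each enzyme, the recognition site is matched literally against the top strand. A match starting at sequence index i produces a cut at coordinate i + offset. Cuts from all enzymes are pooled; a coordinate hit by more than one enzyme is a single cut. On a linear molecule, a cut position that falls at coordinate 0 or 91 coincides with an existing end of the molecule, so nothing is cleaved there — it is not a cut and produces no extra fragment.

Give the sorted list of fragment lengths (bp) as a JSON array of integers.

[8,9,13,15,18,28]

Scan for sites:
  EstIX TGAGATAA/0: at [28, 37, 65] ⇒ [28, 37, 65]
  ZebI (GGAAG, off=3): no sites
  VbrI GCTTGTGG/2: at [11] ⇒ [13]
  DwuI TCGGTT/3: at [80] ⇒ [83]

Pooled cuts: [13, 28, 37, 65, 83]

Fragments:
  [0,13): 13 bp
  [13,28): 15 bp
  [28,37): 9 bp
  [37,65): 28 bp
  [65,83): 18 bp
  [83,91): 8 bp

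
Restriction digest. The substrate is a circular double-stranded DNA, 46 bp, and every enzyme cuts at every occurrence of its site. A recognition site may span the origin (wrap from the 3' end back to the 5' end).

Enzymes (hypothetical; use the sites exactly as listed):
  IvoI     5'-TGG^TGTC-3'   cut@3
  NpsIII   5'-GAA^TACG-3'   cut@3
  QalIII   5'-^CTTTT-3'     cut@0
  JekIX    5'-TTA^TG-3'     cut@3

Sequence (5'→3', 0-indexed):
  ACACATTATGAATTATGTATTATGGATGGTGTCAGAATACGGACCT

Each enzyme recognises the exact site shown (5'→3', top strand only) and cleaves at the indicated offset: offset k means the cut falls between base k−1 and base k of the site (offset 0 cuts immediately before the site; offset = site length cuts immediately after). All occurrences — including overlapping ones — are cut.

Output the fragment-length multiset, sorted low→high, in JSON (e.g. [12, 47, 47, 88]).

[7,7,7,8,17]

Scan for sites:
  IvoI (TGGTGTC, off=3): starts [26] → cuts [29]
  NpsIII (GAATACG, off=3): starts [34] → cuts [37]
  QalIII (CTTTT, off=0): no sites
  JekIX (TTATG, off=3): starts [5, 12, 19] → cuts [8, 15, 22]

All cut coordinates (distinct, sorted): [8, 15, 22, 29, 37]

Fragments:
  8→15: 7 bp
  15→22: 7 bp
  22→29: 7 bp
  29→37: 8 bp
  37→8 (wrap): 46-37+8 = 17 bp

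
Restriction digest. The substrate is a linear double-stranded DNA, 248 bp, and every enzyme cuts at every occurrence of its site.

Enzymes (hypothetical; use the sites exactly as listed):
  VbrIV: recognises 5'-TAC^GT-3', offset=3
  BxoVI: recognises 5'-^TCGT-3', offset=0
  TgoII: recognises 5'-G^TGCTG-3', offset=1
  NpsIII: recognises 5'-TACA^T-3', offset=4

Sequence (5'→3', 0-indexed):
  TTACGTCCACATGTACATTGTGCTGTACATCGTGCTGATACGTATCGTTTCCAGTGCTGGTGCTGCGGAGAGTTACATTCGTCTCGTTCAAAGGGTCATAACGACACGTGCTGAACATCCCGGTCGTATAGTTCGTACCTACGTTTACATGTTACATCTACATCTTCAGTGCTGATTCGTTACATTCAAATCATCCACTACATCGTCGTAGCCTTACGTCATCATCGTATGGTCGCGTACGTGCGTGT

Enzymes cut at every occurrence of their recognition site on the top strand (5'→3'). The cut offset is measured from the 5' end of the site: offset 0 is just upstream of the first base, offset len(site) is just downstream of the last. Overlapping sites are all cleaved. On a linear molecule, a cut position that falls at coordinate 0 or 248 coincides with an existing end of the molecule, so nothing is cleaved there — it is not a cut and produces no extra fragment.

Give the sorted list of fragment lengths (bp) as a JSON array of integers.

Per-enzyme occurrences:
  VbrIV (TACGT, off=3): starts [1, 38, 139, 214, 237] → cuts [4, 41, 142, 217, 240]
  BxoVI (TCGT, off=0): starts [29, 44, 78, 83, 123, 132, 176, 202, 205, 224] → cuts [29, 44, 78, 83, 123, 132, 176, 202, 205, 224]
  TgoII (GTGCTG, off=1): starts [19, 31, 53, 59, 107, 168] → cuts [20, 32, 54, 60, 108, 169]
  NpsIII (TACAT, off=4): starts [13, 25, 73, 145, 152, 158, 180, 198] → cuts [17, 29, 77, 149, 156, 162, 184, 202]

Pooled cuts: [4, 17, 20, 29, 32, 41, 44, 54, 60, 77, 78, 83, 108, 123, 132, 142, 149, 156, 162, 169, 176, 184, 202, 205, 217, 224, 240]

Fragment lengths:
  [0,4): 4 bp
  [4,17): 13 bp
  [17,20): 3 bp
  [20,29): 9 bp
  [29,32): 3 bp
  [32,41): 9 bp
  [41,44): 3 bp
  [44,54): 10 bp
  [54,60): 6 bp
  [60,77): 17 bp
  [77,78): 1 bp
  [78,83): 5 bp
  [83,108): 25 bp
  [108,123): 15 bp
  [123,132): 9 bp
  [132,142): 10 bp
  [142,149): 7 bp
  [149,156): 7 bp
  [156,162): 6 bp
  [162,169): 7 bp
  [169,176): 7 bp
  [176,184): 8 bp
  [184,202): 18 bp
  [202,205): 3 bp
  [205,217): 12 bp
  [217,224): 7 bp
  [224,240): 16 bp
  [240,248): 8 bp

[1,3,3,3,3,4,5,6,6,7,7,7,7,7,8,8,9,9,9,10,10,12,13,15,16,17,18,25]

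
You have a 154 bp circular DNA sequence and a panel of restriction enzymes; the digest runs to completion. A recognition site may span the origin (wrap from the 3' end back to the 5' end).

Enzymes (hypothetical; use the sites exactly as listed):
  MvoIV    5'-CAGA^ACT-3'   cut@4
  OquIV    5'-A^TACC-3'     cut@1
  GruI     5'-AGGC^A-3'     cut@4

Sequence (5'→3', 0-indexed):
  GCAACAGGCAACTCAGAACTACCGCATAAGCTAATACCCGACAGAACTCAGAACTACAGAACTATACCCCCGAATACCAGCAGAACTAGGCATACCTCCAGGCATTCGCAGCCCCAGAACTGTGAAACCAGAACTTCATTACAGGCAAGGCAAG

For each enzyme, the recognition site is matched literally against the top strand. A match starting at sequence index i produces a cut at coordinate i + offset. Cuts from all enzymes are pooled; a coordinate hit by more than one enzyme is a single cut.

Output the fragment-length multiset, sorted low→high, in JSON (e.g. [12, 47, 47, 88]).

[1,4,5,5,7,7,7,8,8,10,10,11,11,14,14,15,17]

Per-enzyme occurrences:
  MvoIV CAGAACT/4: at [13, 41, 48, 56, 80, 114, 128] ⇒ [17, 45, 52, 60, 84, 118, 132]
  OquIV ATACC/1: at [33, 63, 73, 91] ⇒ [34, 64, 74, 92]
  GruI AGGCA/4: at [5, 87, 99, 142, 147, 152] ⇒ [2, 9, 91, 103, 146, 151]

Pooled cuts: [2, 9, 17, 34, 45, 52, 60, 64, 74, 84, 91, 92, 103, 118, 132, 146, 151]

Fragments:
  2→9: 7 bp
  9→17: 8 bp
  17→34: 17 bp
  34→45: 11 bp
  45→52: 7 bp
  52→60: 8 bp
  60→64: 4 bp
  64→74: 10 bp
  74→84: 10 bp
  84→91: 7 bp
  91→92: 1 bp
  92→103: 11 bp
  103→118: 15 bp
  118→132: 14 bp
  132→146: 14 bp
  146→151: 5 bp
  151→2 (wrap): 154-151+2 = 5 bp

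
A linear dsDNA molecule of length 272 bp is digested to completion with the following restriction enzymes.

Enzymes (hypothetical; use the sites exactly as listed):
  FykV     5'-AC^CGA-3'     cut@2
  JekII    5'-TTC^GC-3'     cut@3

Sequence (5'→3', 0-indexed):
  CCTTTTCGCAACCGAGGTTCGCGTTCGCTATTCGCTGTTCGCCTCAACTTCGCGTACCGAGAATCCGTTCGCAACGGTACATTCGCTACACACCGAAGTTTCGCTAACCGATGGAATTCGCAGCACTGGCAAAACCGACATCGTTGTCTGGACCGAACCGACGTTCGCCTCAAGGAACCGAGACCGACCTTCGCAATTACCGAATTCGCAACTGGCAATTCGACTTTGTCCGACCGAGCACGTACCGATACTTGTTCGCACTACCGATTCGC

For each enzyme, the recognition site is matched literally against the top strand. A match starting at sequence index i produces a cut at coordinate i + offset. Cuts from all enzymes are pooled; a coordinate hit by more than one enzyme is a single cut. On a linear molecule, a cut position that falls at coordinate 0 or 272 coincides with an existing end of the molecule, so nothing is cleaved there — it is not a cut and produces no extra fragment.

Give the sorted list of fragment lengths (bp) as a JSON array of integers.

[2,5,5,6,6,6,6,6,7,7,7,7,7,8,8,8,8,9,9,11,11,11,12,12,13,14,16,18,27]

Per-enzyme occurrences:
  FykV (ACCGA, off=2): starts [10, 55, 91, 106, 133, 151, 156, 176, 182, 198, 232, 243, 262] → cuts [12, 57, 93, 108, 135, 153, 158, 178, 184, 200, 234, 245, 264]
  JekII (TTCGC, off=3): starts [4, 17, 23, 30, 37, 48, 67, 81, 99, 116, 163, 189, 204, 254, 267] → cuts [7, 20, 26, 33, 40, 51, 70, 84, 102, 119, 166, 192, 207, 257, 270]

Pooled cuts: [7, 12, 20, 26, 33, 40, 51, 57, 70, 84, 93, 102, 108, 119, 135, 153, 158, 166, 178, 184, 192, 200, 207, 234, 245, 257, 264, 270]

Fragment lengths:
  [0,7): 7 bp
  [7,12): 5 bp
  [12,20): 8 bp
  [20,26): 6 bp
  [26,33): 7 bp
  [33,40): 7 bp
  [40,51): 11 bp
  [51,57): 6 bp
  [57,70): 13 bp
  [70,84): 14 bp
  [84,93): 9 bp
  [93,102): 9 bp
  [102,108): 6 bp
  [108,119): 11 bp
  [119,135): 16 bp
  [135,153): 18 bp
  [153,158): 5 bp
  [158,166): 8 bp
  [166,178): 12 bp
  [178,184): 6 bp
  [184,192): 8 bp
  [192,200): 8 bp
  [200,207): 7 bp
  [207,234): 27 bp
  [234,245): 11 bp
  [245,257): 12 bp
  [257,264): 7 bp
  [264,270): 6 bp
  [270,272): 2 bp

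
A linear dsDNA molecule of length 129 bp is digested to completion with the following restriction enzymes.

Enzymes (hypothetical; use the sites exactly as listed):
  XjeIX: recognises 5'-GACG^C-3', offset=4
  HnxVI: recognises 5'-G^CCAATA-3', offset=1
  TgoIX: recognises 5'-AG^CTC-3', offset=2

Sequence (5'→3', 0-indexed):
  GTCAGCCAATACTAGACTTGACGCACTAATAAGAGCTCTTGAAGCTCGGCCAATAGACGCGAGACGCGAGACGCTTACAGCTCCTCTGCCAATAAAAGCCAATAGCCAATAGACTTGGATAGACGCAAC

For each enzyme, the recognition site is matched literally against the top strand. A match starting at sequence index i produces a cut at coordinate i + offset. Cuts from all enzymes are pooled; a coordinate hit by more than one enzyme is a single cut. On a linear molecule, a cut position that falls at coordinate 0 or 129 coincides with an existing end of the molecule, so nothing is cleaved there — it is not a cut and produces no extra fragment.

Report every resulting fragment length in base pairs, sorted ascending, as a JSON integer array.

Scan for sites:
  XjeIX (GACGC, off=4): starts [19, 55, 62, 69, 121] → cuts [23, 59, 66, 73, 125]
  HnxVI (GCCAATA, off=1): starts [4, 48, 87, 97, 104] → cuts [5, 49, 88, 98, 105]
  TgoIX (AGCTC, off=2): starts [33, 42, 78] → cuts [35, 44, 80]

Pooled cuts: [5, 23, 35, 44, 49, 59, 66, 73, 80, 88, 98, 105, 125]

Fragment lengths:
  [0,5): 5 bp
  [5,23): 18 bp
  [23,35): 12 bp
  [35,44): 9 bp
  [44,49): 5 bp
  [49,59): 10 bp
  [59,66): 7 bp
  [66,73): 7 bp
  [73,80): 7 bp
  [80,88): 8 bp
  [88,98): 10 bp
  [98,105): 7 bp
  [105,125): 20 bp
  [125,129): 4 bp

[4,5,5,7,7,7,7,8,9,10,10,12,18,20]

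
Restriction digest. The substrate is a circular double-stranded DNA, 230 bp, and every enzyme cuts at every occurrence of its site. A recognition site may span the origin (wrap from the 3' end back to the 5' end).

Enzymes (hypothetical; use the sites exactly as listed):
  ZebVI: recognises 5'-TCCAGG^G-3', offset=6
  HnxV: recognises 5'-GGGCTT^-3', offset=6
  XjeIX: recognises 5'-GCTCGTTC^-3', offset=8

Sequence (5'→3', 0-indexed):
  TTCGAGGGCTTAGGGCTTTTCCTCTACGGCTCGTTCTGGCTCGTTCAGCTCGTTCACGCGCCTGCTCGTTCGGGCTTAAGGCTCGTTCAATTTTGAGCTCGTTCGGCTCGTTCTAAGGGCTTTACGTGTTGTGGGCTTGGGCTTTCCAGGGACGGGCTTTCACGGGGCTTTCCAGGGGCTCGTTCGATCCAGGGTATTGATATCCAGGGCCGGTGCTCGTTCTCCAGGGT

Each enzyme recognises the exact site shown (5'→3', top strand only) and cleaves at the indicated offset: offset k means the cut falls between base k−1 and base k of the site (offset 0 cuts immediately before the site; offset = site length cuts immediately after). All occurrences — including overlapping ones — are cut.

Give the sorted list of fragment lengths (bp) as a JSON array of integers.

[6,6,6,6,6,7,8,9,9,9,9,9,10,11,11,13,14,15,16,16,16,18]

Site scan:
  ZebVI TCCAGGG/6: at [144, 170, 187, 202, 222] ⇒ [150, 176, 193, 208, 228]
  HnxV GGGCTT/6: at [5, 12, 71, 116, 132, 138, 153, 164] ⇒ [11, 18, 77, 122, 138, 144, 159, 170]
  XjeIX GCTCGTTC/8: at [28, 38, 47, 63, 80, 96, 105, 177, 214] ⇒ [36, 46, 55, 71, 88, 104, 113, 185, 222]

All cut coordinates (distinct, sorted): [11, 18, 36, 46, 55, 71, 77, 88, 104, 113, 122, 138, 144, 150, 159, 170, 176, 185, 193, 208, 222, 228]

Fragments:
  11→18: 7 bp
  18→36: 18 bp
  36→46: 10 bp
  46→55: 9 bp
  55→71: 16 bp
  71→77: 6 bp
  77→88: 11 bp
  88→104: 16 bp
  104→113: 9 bp
  113→122: 9 bp
  122→138: 16 bp
  138→144: 6 bp
  144→150: 6 bp
  150→159: 9 bp
  159→170: 11 bp
  170→176: 6 bp
  176→185: 9 bp
  185→193: 8 bp
  193→208: 15 bp
  208→222: 14 bp
  222→228: 6 bp
  228→11 (wrap): 230-228+11 = 13 bp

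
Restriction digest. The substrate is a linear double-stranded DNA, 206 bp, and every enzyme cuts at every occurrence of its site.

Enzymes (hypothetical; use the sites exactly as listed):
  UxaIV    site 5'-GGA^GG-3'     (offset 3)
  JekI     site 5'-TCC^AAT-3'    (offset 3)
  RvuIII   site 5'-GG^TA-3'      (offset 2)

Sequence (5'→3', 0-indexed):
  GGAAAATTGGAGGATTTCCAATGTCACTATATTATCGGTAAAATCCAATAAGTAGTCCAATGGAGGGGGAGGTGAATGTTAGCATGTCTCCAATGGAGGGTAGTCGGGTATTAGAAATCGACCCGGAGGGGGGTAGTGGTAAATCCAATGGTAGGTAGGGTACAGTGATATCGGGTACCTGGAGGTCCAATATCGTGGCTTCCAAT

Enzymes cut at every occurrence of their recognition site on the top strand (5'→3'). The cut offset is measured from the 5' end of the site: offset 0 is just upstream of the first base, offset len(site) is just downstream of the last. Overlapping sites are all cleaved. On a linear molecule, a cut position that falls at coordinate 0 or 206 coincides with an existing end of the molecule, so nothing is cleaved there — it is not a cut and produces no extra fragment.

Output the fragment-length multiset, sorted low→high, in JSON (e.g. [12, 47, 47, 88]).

Per-enzyme occurrences:
  UxaIV (GGAGG, off=3): starts [8, 61, 67, 94, 124, 180] → cuts [11, 64, 70, 97, 127, 183]
  JekI (TCCAAT, off=3): starts [16, 43, 55, 88, 143, 185, 200] → cuts [19, 46, 58, 91, 146, 188, 203]
  RvuIII (GGTA, off=2): starts [36, 98, 106, 131, 137, 149, 153, 158, 173] → cuts [38, 100, 108, 133, 139, 151, 155, 160, 175]

Pooled cuts: [11, 19, 38, 46, 58, 64, 70, 91, 97, 100, 108, 127, 133, 139, 146, 151, 155, 160, 175, 183, 188, 203]

Fragments:
  [0,11): 11 bp
  [11,19): 8 bp
  [19,38): 19 bp
  [38,46): 8 bp
  [46,58): 12 bp
  [58,64): 6 bp
  [64,70): 6 bp
  [70,91): 21 bp
  [91,97): 6 bp
  [97,100): 3 bp
  [100,108): 8 bp
  [108,127): 19 bp
  [127,133): 6 bp
  [133,139): 6 bp
  [139,146): 7 bp
  [146,151): 5 bp
  [151,155): 4 bp
  [155,160): 5 bp
  [160,175): 15 bp
  [175,183): 8 bp
  [183,188): 5 bp
  [188,203): 15 bp
  [203,206): 3 bp

[3,3,4,5,5,5,6,6,6,6,6,7,8,8,8,8,11,12,15,15,19,19,21]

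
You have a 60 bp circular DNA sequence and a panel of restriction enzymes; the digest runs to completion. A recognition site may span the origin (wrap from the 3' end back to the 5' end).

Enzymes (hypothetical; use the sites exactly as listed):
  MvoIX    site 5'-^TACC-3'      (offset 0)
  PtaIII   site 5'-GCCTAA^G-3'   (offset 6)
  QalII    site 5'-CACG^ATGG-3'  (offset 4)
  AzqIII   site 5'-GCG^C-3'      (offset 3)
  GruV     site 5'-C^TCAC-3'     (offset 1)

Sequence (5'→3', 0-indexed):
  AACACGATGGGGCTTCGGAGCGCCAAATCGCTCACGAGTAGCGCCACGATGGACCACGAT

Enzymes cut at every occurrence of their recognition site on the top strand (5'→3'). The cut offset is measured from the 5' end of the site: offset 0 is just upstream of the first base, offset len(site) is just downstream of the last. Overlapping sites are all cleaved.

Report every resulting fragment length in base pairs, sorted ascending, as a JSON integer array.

[5,9,12,16,18]

Per-enzyme occurrences:
  MvoIX (TACC, off=0): no sites
  PtaIII (GCCTAAG, off=6): no sites
  QalII CACGATGG/4: at [2, 44] ⇒ [6, 48]
  AzqIII GCGC/3: at [19, 40] ⇒ [22, 43]
  GruV CTCAC/1: at [30] ⇒ [31]

Pooled cuts: [6, 22, 31, 43, 48]

Fragment lengths:
  6→22: 16 bp
  22→31: 9 bp
  31→43: 12 bp
  43→48: 5 bp
  48→6 (wrap): 60-48+6 = 18 bp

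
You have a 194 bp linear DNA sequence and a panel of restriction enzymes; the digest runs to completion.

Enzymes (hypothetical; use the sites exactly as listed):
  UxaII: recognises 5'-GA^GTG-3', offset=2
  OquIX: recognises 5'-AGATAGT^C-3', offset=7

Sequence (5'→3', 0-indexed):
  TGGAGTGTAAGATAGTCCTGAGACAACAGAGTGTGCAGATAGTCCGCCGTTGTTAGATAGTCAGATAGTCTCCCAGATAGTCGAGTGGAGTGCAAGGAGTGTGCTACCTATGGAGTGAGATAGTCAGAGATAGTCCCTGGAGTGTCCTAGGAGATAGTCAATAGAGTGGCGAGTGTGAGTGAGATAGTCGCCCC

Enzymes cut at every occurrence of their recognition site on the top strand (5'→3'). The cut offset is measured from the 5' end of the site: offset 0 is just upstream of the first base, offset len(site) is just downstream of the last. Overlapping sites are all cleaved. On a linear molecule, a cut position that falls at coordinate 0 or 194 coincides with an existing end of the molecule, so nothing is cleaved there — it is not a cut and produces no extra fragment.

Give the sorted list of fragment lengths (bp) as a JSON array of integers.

[3,4,5,6,6,7,7,7,8,9,10,10,10,12,12,13,14,16,17,18]

Site scan:
  UxaII (GAGTG, off=2): starts [2, 28, 82, 87, 96, 112, 139, 163, 170, 176] → cuts [4, 30, 84, 89, 98, 114, 141, 165, 172, 178]
  OquIX (AGATAGTC, off=7): starts [9, 36, 54, 62, 74, 117, 127, 151, 181] → cuts [16, 43, 61, 69, 81, 124, 134, 158, 188]

All cut coordinates (distinct, sorted): [4, 16, 30, 43, 61, 69, 81, 84, 89, 98, 114, 124, 134, 141, 158, 165, 172, 178, 188]

Fragment lengths:
  [0,4): 4 bp
  [4,16): 12 bp
  [16,30): 14 bp
  [30,43): 13 bp
  [43,61): 18 bp
  [61,69): 8 bp
  [69,81): 12 bp
  [81,84): 3 bp
  [84,89): 5 bp
  [89,98): 9 bp
  [98,114): 16 bp
  [114,124): 10 bp
  [124,134): 10 bp
  [134,141): 7 bp
  [141,158): 17 bp
  [158,165): 7 bp
  [165,172): 7 bp
  [172,178): 6 bp
  [178,188): 10 bp
  [188,194): 6 bp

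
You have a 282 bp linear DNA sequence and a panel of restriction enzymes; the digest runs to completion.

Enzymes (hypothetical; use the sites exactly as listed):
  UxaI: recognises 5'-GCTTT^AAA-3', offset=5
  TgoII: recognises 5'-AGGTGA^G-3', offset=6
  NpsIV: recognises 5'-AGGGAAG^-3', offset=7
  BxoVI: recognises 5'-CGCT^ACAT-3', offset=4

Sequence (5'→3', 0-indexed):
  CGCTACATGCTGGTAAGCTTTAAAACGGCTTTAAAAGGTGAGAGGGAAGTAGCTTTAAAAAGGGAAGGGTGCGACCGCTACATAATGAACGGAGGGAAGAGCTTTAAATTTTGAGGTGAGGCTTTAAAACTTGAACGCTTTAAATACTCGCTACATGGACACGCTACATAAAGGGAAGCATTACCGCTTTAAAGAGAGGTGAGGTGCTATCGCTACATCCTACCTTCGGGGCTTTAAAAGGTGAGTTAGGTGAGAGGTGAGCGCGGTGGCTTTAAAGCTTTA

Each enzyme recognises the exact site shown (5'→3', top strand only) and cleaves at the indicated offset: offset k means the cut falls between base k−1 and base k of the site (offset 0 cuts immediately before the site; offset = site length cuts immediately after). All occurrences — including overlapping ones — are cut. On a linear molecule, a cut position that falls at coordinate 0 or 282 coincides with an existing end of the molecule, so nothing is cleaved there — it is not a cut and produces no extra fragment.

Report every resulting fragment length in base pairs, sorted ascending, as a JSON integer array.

Scan for sites:
  UxaI (GCTTTAAA, off=5): starts [16, 27, 51, 100, 120, 136, 185, 230, 268] → cuts [21, 32, 56, 105, 125, 141, 190, 235, 273]
  TgoII (AGGTGAG, off=6): starts [35, 113, 196, 238, 247, 254] → cuts [41, 119, 202, 244, 253, 260]
  NpsIV (AGGGAAG, off=7): starts [42, 60, 92, 171] → cuts [49, 67, 99, 178]
  BxoVI (CGCTACAT, off=4): starts [0, 75, 148, 161, 210] → cuts [4, 79, 152, 165, 214]

Pooled cuts: [4, 21, 32, 41, 49, 56, 67, 79, 99, 105, 119, 125, 141, 152, 165, 178, 190, 202, 214, 235, 244, 253, 260, 273]

Fragment lengths:
  [0,4): 4 bp
  [4,21): 17 bp
  [21,32): 11 bp
  [32,41): 9 bp
  [41,49): 8 bp
  [49,56): 7 bp
  [56,67): 11 bp
  [67,79): 12 bp
  [79,99): 20 bp
  [99,105): 6 bp
  [105,119): 14 bp
  [119,125): 6 bp
  [125,141): 16 bp
  [141,152): 11 bp
  [152,165): 13 bp
  [165,178): 13 bp
  [178,190): 12 bp
  [190,202): 12 bp
  [202,214): 12 bp
  [214,235): 21 bp
  [235,244): 9 bp
  [244,253): 9 bp
  [253,260): 7 bp
  [260,273): 13 bp
  [273,282): 9 bp

[4,6,6,7,7,8,9,9,9,9,11,11,11,12,12,12,12,13,13,13,14,16,17,20,21]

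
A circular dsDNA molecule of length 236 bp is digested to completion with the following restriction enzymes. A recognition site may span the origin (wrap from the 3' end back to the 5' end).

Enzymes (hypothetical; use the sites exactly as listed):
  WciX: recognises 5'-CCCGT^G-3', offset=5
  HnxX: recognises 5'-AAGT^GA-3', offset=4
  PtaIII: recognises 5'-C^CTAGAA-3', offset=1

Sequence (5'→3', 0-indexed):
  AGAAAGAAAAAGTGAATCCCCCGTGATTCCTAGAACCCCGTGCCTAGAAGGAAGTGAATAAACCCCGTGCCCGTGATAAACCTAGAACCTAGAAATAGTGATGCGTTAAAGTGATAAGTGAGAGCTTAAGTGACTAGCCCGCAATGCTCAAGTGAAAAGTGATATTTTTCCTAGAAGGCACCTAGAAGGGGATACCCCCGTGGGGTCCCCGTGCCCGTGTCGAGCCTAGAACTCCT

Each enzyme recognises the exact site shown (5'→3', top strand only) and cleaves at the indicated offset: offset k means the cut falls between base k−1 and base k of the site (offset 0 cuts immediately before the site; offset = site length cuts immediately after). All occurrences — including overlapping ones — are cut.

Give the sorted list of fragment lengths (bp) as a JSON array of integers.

Scan for sites:
  WciX (CCCGTG, off=5): starts [19, 36, 63, 69, 196, 207, 213] → cuts [24, 41, 68, 74, 201, 212, 218]
  HnxX (AAGTGA, off=4): starts [9, 51, 108, 115, 127, 149, 156] → cuts [13, 55, 112, 119, 131, 153, 160]
  PtaIII (CCTAGAA, off=1): starts [28, 42, 80, 87, 169, 180, 224, 233] → cuts [29, 43, 81, 88, 170, 181, 225, 234]

All cut coordinates (distinct, sorted): [13, 24, 29, 41, 43, 55, 68, 74, 81, 88, 112, 119, 131, 153, 160, 170, 181, 201, 212, 218, 225, 234]

Fragments:
  13→24: 11 bp
  24→29: 5 bp
  29→41: 12 bp
  41→43: 2 bp
  43→55: 12 bp
  55→68: 13 bp
  68→74: 6 bp
  74→81: 7 bp
  81→88: 7 bp
  88→112: 24 bp
  112→119: 7 bp
  119→131: 12 bp
  131→153: 22 bp
  153→160: 7 bp
  160→170: 10 bp
  170→181: 11 bp
  181→201: 20 bp
  201→212: 11 bp
  212→218: 6 bp
  218→225: 7 bp
  225→234: 9 bp
  234→13 (wrap): 236-234+13 = 15 bp

[2,5,6,6,7,7,7,7,7,9,10,11,11,11,12,12,12,13,15,20,22,24]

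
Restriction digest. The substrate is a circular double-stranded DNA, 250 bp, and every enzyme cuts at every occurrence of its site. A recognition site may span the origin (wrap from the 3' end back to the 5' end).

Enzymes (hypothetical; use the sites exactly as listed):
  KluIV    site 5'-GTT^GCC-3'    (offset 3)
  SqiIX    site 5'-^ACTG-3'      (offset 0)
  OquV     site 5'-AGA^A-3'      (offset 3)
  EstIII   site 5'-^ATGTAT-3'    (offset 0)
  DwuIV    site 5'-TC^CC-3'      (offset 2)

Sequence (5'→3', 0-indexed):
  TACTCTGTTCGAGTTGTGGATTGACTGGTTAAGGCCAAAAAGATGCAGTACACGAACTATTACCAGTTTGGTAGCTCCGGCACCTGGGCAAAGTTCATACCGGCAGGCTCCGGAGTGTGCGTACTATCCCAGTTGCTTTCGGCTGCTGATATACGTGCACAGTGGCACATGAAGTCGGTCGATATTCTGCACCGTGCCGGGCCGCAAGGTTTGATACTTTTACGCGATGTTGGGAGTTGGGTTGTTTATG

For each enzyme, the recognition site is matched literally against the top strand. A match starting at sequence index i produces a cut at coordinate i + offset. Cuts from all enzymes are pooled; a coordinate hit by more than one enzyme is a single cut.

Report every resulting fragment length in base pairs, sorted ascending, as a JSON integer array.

Per-enzyme occurrences:
  KluIV (GTTGCC, off=3): no sites
  SqiIX (ACTG, off=0): starts [23] → cuts [23]
  OquV (AGAA, off=3): no sites
  EstIII (ATGTAT, off=0): no sites
  DwuIV (TCCC, off=2): starts [126] → cuts [128]

All cut coordinates (distinct, sorted): [23, 128]

Fragments:
  23→128: 105 bp
  128→23 (wrap): 250-128+23 = 145 bp

[105,145]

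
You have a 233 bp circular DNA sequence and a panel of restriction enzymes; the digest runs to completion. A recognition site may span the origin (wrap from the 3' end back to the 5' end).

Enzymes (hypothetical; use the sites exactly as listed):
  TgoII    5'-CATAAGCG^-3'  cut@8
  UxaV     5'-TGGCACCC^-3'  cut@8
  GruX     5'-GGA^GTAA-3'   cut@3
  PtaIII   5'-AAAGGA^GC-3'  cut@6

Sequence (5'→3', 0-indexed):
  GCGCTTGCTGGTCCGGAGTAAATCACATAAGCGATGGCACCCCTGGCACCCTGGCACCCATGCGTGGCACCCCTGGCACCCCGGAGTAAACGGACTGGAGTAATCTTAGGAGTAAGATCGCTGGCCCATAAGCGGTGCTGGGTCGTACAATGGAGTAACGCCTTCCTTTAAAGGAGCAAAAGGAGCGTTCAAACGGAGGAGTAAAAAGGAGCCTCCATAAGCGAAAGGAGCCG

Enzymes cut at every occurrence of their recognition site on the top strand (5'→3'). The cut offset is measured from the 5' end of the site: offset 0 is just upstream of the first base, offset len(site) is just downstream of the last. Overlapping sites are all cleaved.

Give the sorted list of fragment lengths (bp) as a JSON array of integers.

[4,6,8,9,9,9,9,10,12,13,13,14,16,16,20,21,21,23]

Scan for sites:
  TgoII (CATAAGCG, off=8): starts [25, 126, 215] → cuts [33, 134, 223]
  UxaV (TGGCACCC, off=8): starts [34, 43, 51, 64, 73] → cuts [42, 51, 59, 72, 81]
  GruX (GGAGTAA, off=3): starts [14, 82, 96, 108, 151, 197] → cuts [17, 85, 99, 111, 154, 200]
  PtaIII (AAAGGAGC, off=6): starts [169, 178, 204, 223] → cuts [175, 184, 210, 229]

All cut coordinates (distinct, sorted): [17, 33, 42, 51, 59, 72, 81, 85, 99, 111, 134, 154, 175, 184, 200, 210, 223, 229]

Fragments:
  17→33: 16 bp
  33→42: 9 bp
  42→51: 9 bp
  51→59: 8 bp
  59→72: 13 bp
  72→81: 9 bp
  81→85: 4 bp
  85→99: 14 bp
  99→111: 12 bp
  111→134: 23 bp
  134→154: 20 bp
  154→175: 21 bp
  175→184: 9 bp
  184→200: 16 bp
  200→210: 10 bp
  210→223: 13 bp
  223→229: 6 bp
  229→17 (wrap): 233-229+17 = 21 bp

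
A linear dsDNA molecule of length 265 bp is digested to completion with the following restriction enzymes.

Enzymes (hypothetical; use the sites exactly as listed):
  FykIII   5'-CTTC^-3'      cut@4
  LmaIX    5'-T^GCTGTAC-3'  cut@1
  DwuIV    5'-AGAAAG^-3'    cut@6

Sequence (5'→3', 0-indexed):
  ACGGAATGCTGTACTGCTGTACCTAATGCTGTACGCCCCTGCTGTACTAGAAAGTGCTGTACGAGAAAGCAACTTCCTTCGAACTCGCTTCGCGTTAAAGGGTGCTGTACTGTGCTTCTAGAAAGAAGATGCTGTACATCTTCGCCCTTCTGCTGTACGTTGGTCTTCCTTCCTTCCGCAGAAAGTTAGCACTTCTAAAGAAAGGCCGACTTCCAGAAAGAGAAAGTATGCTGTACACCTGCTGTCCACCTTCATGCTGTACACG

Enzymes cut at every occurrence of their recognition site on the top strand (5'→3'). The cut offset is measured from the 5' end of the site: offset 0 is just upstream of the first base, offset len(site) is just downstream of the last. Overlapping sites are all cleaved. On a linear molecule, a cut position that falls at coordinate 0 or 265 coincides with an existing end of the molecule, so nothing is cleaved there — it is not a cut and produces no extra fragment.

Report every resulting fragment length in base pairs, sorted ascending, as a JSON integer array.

[1,1,2,3,4,4,4,5,6,7,7,7,7,7,8,9,9,9,10,10,11,12,12,13,13,14,14,15,17,24]

Per-enzyme occurrences:
  FykIII (CTTC, off=4): starts [72, 76, 87, 114, 139, 146, 164, 168, 172, 191, 209, 249] → cuts [76, 80, 91, 118, 143, 150, 168, 172, 176, 195, 213, 253]
  LmaIX (TGCTGTAC, off=1): starts [6, 14, 26, 39, 54, 102, 129, 150, 228, 254] → cuts [7, 15, 27, 40, 55, 103, 130, 151, 229, 255]
  DwuIV (AGAAAG, off=6): starts [48, 63, 119, 179, 198, 214, 220] → cuts [54, 69, 125, 185, 204, 220, 226]

All cut coordinates (distinct, sorted): [7, 15, 27, 40, 54, 55, 69, 76, 80, 91, 103, 118, 125, 130, 143, 150, 151, 168, 172, 176, 185, 195, 204, 213, 220, 226, 229, 253, 255]

Fragment lengths:
  [0,7): 7 bp
  [7,15): 8 bp
  [15,27): 12 bp
  [27,40): 13 bp
  [40,54): 14 bp
  [54,55): 1 bp
  [55,69): 14 bp
  [69,76): 7 bp
  [76,80): 4 bp
  [80,91): 11 bp
  [91,103): 12 bp
  [103,118): 15 bp
  [118,125): 7 bp
  [125,130): 5 bp
  [130,143): 13 bp
  [143,150): 7 bp
  [150,151): 1 bp
  [151,168): 17 bp
  [168,172): 4 bp
  [172,176): 4 bp
  [176,185): 9 bp
  [185,195): 10 bp
  [195,204): 9 bp
  [204,213): 9 bp
  [213,220): 7 bp
  [220,226): 6 bp
  [226,229): 3 bp
  [229,253): 24 bp
  [253,255): 2 bp
  [255,265): 10 bp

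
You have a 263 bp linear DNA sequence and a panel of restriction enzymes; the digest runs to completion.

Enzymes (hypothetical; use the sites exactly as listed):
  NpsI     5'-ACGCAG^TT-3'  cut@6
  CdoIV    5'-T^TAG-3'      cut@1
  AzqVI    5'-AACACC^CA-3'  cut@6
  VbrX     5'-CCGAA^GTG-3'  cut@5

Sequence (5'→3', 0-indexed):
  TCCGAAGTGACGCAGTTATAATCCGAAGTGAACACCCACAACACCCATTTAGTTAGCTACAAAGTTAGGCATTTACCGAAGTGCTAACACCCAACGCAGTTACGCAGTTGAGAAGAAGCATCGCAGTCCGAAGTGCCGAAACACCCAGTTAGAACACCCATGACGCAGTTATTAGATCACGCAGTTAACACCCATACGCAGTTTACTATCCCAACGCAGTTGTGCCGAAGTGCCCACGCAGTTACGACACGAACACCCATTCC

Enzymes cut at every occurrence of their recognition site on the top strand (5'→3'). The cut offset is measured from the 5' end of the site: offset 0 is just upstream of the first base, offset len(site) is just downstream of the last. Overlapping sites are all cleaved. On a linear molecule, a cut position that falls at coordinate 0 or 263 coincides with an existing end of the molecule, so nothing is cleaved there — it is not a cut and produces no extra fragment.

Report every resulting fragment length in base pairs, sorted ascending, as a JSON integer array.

Site scan:
  NpsI ACGCAGTT/6: at [9, 93, 101, 162, 178, 195, 213, 235] ⇒ [15, 99, 107, 168, 184, 201, 219, 241]
  CdoIV TTAG/1: at [48, 52, 64, 148, 171] ⇒ [49, 53, 65, 149, 172]
  AzqVI AACACCCA/6: at [30, 39, 85, 139, 152, 186, 251] ⇒ [36, 45, 91, 145, 158, 192, 257]
  VbrX CCGAAGTG/5: at [1, 22, 75, 127, 224] ⇒ [6, 27, 80, 132, 229]

Pooled cuts: [6, 15, 27, 36, 45, 49, 53, 65, 80, 91, 99, 107, 132, 145, 149, 158, 168, 172, 184, 192, 201, 219, 229, 241, 257]

Fragment lengths:
  [0,6): 6 bp
  [6,15): 9 bp
  [15,27): 12 bp
  [27,36): 9 bp
  [36,45): 9 bp
  [45,49): 4 bp
  [49,53): 4 bp
  [53,65): 12 bp
  [65,80): 15 bp
  [80,91): 11 bp
  [91,99): 8 bp
  [99,107): 8 bp
  [107,132): 25 bp
  [132,145): 13 bp
  [145,149): 4 bp
  [149,158): 9 bp
  [158,168): 10 bp
  [168,172): 4 bp
  [172,184): 12 bp
  [184,192): 8 bp
  [192,201): 9 bp
  [201,219): 18 bp
  [219,229): 10 bp
  [229,241): 12 bp
  [241,257): 16 bp
  [257,263): 6 bp

[4,4,4,4,6,6,8,8,8,9,9,9,9,9,10,10,11,12,12,12,12,13,15,16,18,25]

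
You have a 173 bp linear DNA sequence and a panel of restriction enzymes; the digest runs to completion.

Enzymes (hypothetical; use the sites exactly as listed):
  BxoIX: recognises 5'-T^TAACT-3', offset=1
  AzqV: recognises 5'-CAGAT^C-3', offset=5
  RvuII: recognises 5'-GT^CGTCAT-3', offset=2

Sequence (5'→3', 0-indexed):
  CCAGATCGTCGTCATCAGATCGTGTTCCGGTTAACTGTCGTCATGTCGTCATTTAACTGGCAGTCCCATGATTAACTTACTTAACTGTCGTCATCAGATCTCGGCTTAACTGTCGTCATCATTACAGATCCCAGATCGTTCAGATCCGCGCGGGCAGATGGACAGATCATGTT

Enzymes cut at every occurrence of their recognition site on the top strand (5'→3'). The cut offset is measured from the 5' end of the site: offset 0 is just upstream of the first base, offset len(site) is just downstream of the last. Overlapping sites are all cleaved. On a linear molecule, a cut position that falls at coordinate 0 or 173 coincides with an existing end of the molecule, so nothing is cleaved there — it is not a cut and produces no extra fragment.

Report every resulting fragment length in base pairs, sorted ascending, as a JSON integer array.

Site scan:
  BxoIX (TTAACT, off=1): starts [30, 52, 71, 80, 105] → cuts [31, 53, 72, 81, 106]
  AzqV (CAGATC, off=5): starts [1, 15, 94, 124, 131, 140, 162] → cuts [6, 20, 99, 129, 136, 145, 167]
  RvuII (GTCGTCAT, off=2): starts [7, 36, 44, 86, 111] → cuts [9, 38, 46, 88, 113]

Pooled cuts: [6, 9, 20, 31, 38, 46, 53, 72, 81, 88, 99, 106, 113, 129, 136, 145, 167]

Fragments:
  [0,6): 6 bp
  [6,9): 3 bp
  [9,20): 11 bp
  [20,31): 11 bp
  [31,38): 7 bp
  [38,46): 8 bp
  [46,53): 7 bp
  [53,72): 19 bp
  [72,81): 9 bp
  [81,88): 7 bp
  [88,99): 11 bp
  [99,106): 7 bp
  [106,113): 7 bp
  [113,129): 16 bp
  [129,136): 7 bp
  [136,145): 9 bp
  [145,167): 22 bp
  [167,173): 6 bp

[3,6,6,7,7,7,7,7,7,8,9,9,11,11,11,16,19,22]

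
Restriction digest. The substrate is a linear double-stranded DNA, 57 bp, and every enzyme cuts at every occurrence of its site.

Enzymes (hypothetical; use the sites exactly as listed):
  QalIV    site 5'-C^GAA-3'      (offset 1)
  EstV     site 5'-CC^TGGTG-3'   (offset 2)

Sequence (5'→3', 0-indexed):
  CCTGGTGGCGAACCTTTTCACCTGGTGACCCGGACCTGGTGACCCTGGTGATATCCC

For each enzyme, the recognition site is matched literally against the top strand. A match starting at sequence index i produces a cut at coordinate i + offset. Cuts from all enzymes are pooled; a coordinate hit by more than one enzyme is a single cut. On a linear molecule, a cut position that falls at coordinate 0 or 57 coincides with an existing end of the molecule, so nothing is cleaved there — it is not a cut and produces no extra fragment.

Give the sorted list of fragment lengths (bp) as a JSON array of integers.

[2,7,9,12,13,14]

Scan for sites:
  QalIV (CGAA, off=1): starts [8] → cuts [9]
  EstV (CCTGGTG, off=2): starts [0, 20, 34, 43] → cuts [2, 22, 36, 45]

Pooled cuts: [2, 9, 22, 36, 45]

Fragment lengths:
  [0,2): 2 bp
  [2,9): 7 bp
  [9,22): 13 bp
  [22,36): 14 bp
  [36,45): 9 bp
  [45,57): 12 bp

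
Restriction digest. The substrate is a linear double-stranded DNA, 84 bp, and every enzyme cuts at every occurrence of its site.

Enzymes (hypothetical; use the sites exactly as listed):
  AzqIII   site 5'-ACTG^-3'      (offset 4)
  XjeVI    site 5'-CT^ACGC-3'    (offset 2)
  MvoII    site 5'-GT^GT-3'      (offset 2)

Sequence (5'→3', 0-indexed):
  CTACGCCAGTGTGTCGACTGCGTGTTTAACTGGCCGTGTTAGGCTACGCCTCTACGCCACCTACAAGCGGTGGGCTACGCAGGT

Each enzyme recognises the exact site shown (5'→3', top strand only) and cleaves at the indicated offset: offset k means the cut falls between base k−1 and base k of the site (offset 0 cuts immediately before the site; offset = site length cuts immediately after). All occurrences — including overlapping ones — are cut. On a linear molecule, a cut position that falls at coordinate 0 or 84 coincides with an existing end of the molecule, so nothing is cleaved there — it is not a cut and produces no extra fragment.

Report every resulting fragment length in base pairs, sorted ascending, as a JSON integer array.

Site scan:
  AzqIII (ACTG, off=4): starts [16, 28] → cuts [20, 32]
  XjeVI (CTACGC, off=2): starts [0, 43, 51, 74] → cuts [2, 45, 53, 76]
  MvoII (GTGT, off=2): starts [8, 10, 21, 35] → cuts [10, 12, 23, 37]

All cut coordinates (distinct, sorted): [2, 10, 12, 20, 23, 32, 37, 45, 53, 76]

Fragment lengths:
  [0,2): 2 bp
  [2,10): 8 bp
  [10,12): 2 bp
  [12,20): 8 bp
  [20,23): 3 bp
  [23,32): 9 bp
  [32,37): 5 bp
  [37,45): 8 bp
  [45,53): 8 bp
  [53,76): 23 bp
  [76,84): 8 bp

[2,2,3,5,8,8,8,8,8,9,23]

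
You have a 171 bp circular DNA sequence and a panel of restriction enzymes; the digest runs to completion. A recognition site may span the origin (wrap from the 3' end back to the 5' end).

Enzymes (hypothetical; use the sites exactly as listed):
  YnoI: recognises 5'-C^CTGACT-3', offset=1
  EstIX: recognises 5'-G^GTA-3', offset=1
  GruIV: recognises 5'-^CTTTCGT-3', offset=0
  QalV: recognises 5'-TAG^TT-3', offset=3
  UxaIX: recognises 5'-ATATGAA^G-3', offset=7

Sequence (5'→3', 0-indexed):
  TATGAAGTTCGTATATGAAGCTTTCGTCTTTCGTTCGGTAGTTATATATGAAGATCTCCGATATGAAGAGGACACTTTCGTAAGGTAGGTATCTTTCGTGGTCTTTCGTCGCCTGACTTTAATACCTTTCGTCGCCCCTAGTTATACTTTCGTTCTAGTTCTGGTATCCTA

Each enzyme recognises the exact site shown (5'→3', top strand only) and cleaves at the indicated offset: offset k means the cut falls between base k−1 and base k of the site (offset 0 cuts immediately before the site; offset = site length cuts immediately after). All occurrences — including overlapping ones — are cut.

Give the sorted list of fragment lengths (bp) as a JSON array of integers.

[1,4,4,4,5,5,7,7,10,10,10,10,11,12,13,13,14,15,16]

Per-enzyme occurrences:
  YnoI (CCTGACT, off=1): starts [111] → cuts [112]
  EstIX (GGTA, off=1): starts [36, 83, 87, 162] → cuts [37, 84, 88, 163]
  GruIV (CTTTCGT, off=0): starts [20, 27, 74, 92, 102, 125, 146] → cuts [20, 27, 74, 92, 102, 125, 146]
  QalV (TAGTT, off=3): starts [38, 138, 155] → cuts [41, 141, 158]
  UxaIX (ATATGAAG, off=7): starts [12, 45, 60, 170] → cuts [6, 19, 52, 67]

All cut coordinates (distinct, sorted): [6, 19, 20, 27, 37, 41, 52, 67, 74, 84, 88, 92, 102, 112, 125, 141, 146, 158, 163]

Fragment lengths:
  6→19: 13 bp
  19→20: 1 bp
  20→27: 7 bp
  27→37: 10 bp
  37→41: 4 bp
  41→52: 11 bp
  52→67: 15 bp
  67→74: 7 bp
  74→84: 10 bp
  84→88: 4 bp
  88→92: 4 bp
  92→102: 10 bp
  102→112: 10 bp
  112→125: 13 bp
  125→141: 16 bp
  141→146: 5 bp
  146→158: 12 bp
  158→163: 5 bp
  163→6 (wrap): 171-163+6 = 14 bp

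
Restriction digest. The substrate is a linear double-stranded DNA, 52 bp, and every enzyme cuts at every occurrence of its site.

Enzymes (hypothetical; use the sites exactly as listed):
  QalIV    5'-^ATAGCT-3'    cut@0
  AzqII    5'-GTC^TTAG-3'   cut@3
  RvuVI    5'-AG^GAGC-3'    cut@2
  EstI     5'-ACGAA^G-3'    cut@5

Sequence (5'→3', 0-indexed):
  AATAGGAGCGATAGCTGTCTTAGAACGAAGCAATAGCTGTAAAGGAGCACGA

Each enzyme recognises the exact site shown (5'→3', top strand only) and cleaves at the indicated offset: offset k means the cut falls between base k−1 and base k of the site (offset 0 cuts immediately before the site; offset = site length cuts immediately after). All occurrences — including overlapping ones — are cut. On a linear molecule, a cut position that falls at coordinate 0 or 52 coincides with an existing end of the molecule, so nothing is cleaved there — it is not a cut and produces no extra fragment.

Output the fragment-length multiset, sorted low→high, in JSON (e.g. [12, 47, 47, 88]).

Per-enzyme occurrences:
  QalIV ATAGCT/0: at [10, 32] ⇒ [10, 32]
  AzqII GTCTTAG/3: at [16] ⇒ [19]
  RvuVI AGGAGC/2: at [3, 42] ⇒ [5, 44]
  EstI ACGAAG/5: at [24] ⇒ [29]

Pooled cuts: [5, 10, 19, 29, 32, 44]

Fragment lengths:
  [0,5): 5 bp
  [5,10): 5 bp
  [10,19): 9 bp
  [19,29): 10 bp
  [29,32): 3 bp
  [32,44): 12 bp
  [44,52): 8 bp

[3,5,5,8,9,10,12]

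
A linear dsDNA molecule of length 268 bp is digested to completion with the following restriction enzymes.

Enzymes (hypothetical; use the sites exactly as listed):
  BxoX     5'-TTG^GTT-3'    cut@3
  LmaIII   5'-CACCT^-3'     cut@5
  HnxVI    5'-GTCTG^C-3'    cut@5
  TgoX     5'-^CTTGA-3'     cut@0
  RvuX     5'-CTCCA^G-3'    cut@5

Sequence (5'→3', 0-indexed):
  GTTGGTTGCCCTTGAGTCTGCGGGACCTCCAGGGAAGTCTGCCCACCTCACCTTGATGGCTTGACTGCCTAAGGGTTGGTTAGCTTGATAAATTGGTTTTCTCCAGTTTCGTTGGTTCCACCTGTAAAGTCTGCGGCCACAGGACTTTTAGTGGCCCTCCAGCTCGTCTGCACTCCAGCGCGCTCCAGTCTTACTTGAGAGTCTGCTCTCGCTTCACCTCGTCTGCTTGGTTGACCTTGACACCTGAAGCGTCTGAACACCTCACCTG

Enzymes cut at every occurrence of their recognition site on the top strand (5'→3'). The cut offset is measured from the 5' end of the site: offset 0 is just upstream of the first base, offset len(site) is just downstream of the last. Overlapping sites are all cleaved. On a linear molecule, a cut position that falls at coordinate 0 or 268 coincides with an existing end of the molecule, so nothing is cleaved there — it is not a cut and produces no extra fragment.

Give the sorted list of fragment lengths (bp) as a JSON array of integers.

[1,2,3,4,4,5,5,6,6,6,6,6,7,7,9,9,9,10,10,10,10,10,10,11,12,12,14,17,19,28]

Per-enzyme occurrences:
  BxoX TTGGTT/3: at [1, 75, 92, 111, 226] ⇒ [4, 78, 95, 114, 229]
  LmaIII CACCT/5: at [43, 48, 118, 214, 240, 257, 262] ⇒ [48, 53, 123, 219, 245, 262, 267]
  HnxVI GTCTGC/5: at [15, 36, 128, 165, 200, 220] ⇒ [20, 41, 133, 170, 205, 225]
  TgoX CTTGA/0: at [10, 51, 59, 83, 193, 235] ⇒ [10, 51, 59, 83, 193, 235]
  RvuX CTCCAG/5: at [26, 100, 156, 172, 182] ⇒ [31, 105, 161, 177, 187]

All cut coordinates (distinct, sorted): [4, 10, 20, 31, 41, 48, 51, 53, 59, 78, 83, 95, 105, 114, 123, 133, 161, 170, 177, 187, 193, 205, 219, 225, 229, 235, 245, 262, 267]

Fragment lengths:
  [0,4): 4 bp
  [4,10): 6 bp
  [10,20): 10 bp
  [20,31): 11 bp
  [31,41): 10 bp
  [41,48): 7 bp
  [48,51): 3 bp
  [51,53): 2 bp
  [53,59): 6 bp
  [59,78): 19 bp
  [78,83): 5 bp
  [83,95): 12 bp
  [95,105): 10 bp
  [105,114): 9 bp
  [114,123): 9 bp
  [123,133): 10 bp
  [133,161): 28 bp
  [161,170): 9 bp
  [170,177): 7 bp
  [177,187): 10 bp
  [187,193): 6 bp
  [193,205): 12 bp
  [205,219): 14 bp
  [219,225): 6 bp
  [225,229): 4 bp
  [229,235): 6 bp
  [235,245): 10 bp
  [245,262): 17 bp
  [262,267): 5 bp
  [267,268): 1 bp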